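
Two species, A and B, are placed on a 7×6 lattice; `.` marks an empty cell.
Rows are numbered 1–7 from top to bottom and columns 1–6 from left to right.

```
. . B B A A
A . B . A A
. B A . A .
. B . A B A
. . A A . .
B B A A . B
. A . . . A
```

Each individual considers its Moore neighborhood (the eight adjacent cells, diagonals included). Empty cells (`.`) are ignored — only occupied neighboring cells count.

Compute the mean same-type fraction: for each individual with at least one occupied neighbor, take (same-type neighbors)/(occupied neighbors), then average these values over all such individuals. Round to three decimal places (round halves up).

(1,3)B 2/2
(1,4)B 2/4
(1,5)A 3/4
(1,6)A 3/3
(2,1)A 0/1
(2,3)B 3/4
(2,5)A 4/5
(2,6)A 4/4
(3,2)B 2/4
(3,3)A 1/4
(3,5)A 4/5
(4,2)B 1/3
(4,4)A 4/5
(4,5)B 0/4
(4,6)A 1/2
(5,3)A 4/6
(5,4)A 4/5
(6,1)B 1/2
(6,2)B 1/4
(6,3)A 4/5
(6,4)A 3/3
(6,6)B 0/1
(7,2)A 1/3
(7,6)A 0/1
Sum over 24 individuals: 2/2 + 2/4 + 3/4 + 3/3 + 0/1 + 3/4 + 4/5 + 4/4 + 2/4 + 1/4 + 4/5 + 1/3 + 4/5 + 0/4 + 1/2 + 4/6 + 4/5 + 1/2 + 1/4 + 4/5 + 3/3 + 0/1 + 1/3 + 0/1 = 40/3; mean = 40/3 ÷ 24 = 5/9 = 0.555555… → 0.556.

0.556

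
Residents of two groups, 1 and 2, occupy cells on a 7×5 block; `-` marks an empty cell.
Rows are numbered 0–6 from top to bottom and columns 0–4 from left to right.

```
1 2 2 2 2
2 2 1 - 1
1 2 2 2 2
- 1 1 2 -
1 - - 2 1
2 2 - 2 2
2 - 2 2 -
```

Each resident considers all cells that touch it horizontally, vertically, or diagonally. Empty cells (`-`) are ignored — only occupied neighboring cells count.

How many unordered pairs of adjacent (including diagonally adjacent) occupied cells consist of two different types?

30

Scan each occupied cell's neighbors to the right and below (and the two forward diagonals) so each pair is counted once.
From row 0: 8 unlike of 14 pairs (running 8/14).
From row 1: 8 unlike of 12 pairs (running 16/26).
From row 2: 6 unlike of 13 pairs (running 22/39).
From row 3: 3 unlike of 6 pairs (running 25/45).
From row 4: 5 unlike of 7 pairs (running 30/52).
From row 5: 0 unlike of 8 pairs (running 30/60).
From row 6: 0 unlike of 1 pairs (running 30/61).
Total adjacent occupied pairs: 61; unlike-type pairs: 30.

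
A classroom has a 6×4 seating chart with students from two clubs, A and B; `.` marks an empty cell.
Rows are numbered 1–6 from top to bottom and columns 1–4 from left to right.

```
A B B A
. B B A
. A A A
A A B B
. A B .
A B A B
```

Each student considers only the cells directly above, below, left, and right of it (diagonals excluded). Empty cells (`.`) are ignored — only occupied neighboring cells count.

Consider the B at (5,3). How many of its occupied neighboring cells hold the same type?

Occupied neighbors of (5,3): (4,3)=B, (6,3)=A, (5,2)=A.
Same type (B): 1 of 3.

1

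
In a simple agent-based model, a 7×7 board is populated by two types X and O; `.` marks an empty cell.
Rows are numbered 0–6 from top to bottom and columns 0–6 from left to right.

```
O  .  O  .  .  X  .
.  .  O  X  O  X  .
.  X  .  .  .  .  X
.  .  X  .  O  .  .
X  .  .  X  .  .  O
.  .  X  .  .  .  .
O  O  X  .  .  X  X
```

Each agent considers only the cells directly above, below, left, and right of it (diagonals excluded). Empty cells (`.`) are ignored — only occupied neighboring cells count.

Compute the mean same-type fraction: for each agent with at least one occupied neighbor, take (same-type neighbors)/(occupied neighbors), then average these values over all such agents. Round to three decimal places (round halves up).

(0,0)O — no occupied neighbors
(0,2)O 1/1
(0,5)X 1/1
(1,2)O 1/2
(1,3)X 0/2
(1,4)O 0/2
(1,5)X 1/2
(2,1)X — no occupied neighbors
(2,6)X — no occupied neighbors
(3,2)X — no occupied neighbors
(3,4)O — no occupied neighbors
(4,0)X — no occupied neighbors
(4,3)X — no occupied neighbors
(4,6)O — no occupied neighbors
(5,2)X 1/1
(6,0)O 1/1
(6,1)O 1/2
(6,2)X 1/2
(6,5)X 1/1
(6,6)X 1/1
Sum over 12 agents: 1/1 + 1/1 + 1/2 + 0/2 + 0/2 + 1/2 + 1/1 + 1/1 + 1/2 + 1/2 + 1/1 + 1/1 = 8; mean = 8 ÷ 12 = 2/3 = 0.666666… → 0.667.

0.667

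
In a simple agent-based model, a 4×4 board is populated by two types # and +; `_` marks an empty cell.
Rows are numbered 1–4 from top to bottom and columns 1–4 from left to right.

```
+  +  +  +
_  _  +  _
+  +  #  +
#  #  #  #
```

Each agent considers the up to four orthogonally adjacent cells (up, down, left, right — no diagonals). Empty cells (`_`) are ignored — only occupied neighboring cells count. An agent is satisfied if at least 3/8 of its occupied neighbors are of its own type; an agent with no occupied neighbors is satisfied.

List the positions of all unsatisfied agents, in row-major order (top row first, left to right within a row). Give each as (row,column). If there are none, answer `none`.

(1,1)+ 1/1 ✓
(1,2)+ 2/2 ✓
(1,3)+ 3/3 ✓
(1,4)+ 1/1 ✓
(2,3)+ 1/2 ✓
(3,1)+ 1/2 ✓
(3,2)+ 1/3 ✗
(3,3)# 1/4 ✗
(3,4)+ 0/2 ✗
(4,1)# 1/2 ✓
(4,2)# 2/3 ✓
(4,3)# 3/3 ✓
(4,4)# 1/2 ✓

(3,2), (3,3), (3,4)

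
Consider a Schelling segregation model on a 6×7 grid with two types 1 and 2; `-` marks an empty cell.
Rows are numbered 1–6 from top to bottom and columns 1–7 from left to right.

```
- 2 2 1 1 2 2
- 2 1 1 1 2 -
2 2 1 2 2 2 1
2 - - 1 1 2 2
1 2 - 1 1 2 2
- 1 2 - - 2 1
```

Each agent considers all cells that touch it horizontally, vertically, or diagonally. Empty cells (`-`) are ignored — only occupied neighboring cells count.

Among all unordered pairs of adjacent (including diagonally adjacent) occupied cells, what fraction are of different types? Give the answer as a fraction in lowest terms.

Scan each occupied cell's neighbors to the right and below (and the two forward diagonals) so each pair is counted once.
Row 1: 2(1,2)–2(1,3)= 2(1,2)–2(2,2)= 2(1,2)–1(2,3)≠ 2(1,3)–1(1,4)≠ 2(1,3)–1(2,3)≠ 2(1,3)–1(2,4)≠ 2(1,3)–2(2,2)= 1(1,4)–1(1,5)= 1(1,4)–1(2,4)= 1(1,4)–1(2,5)= 1(1,4)–1(2,3)= 1(1,5)–2(1,6)≠ 1(1,5)–1(2,5)= 1(1,5)–2(2,6)≠ 1(1,5)–1(2,4)= 2(1,6)–2(1,7)= 2(1,6)–2(2,6)= 2(1,6)–1(2,5)≠ 2(1,7)–2(2,6)=  → 7/19 unlike.
Row 2: 2(2,2)–1(2,3)≠ 2(2,2)–2(3,2)= 2(2,2)–1(3,3)≠ 2(2,2)–2(3,1)= 1(2,3)–1(2,4)= 1(2,3)–1(3,3)= 1(2,3)–2(3,4)≠ 1(2,3)–2(3,2)≠ 1(2,4)–1(2,5)= 1(2,4)–2(3,4)≠ 1(2,4)–2(3,5)≠ 1(2,4)–1(3,3)= 1(2,5)–2(2,6)≠ 1(2,5)–2(3,5)≠ 1(2,5)–2(3,6)≠ 1(2,5)–2(3,4)≠ 2(2,6)–2(3,6)= 2(2,6)–1(3,7)≠ 2(2,6)–2(3,5)=  → 11/19 unlike.
Row 3: 2(3,1)–2(3,2)= 2(3,1)–2(4,1)= 2(3,2)–1(3,3)≠ 2(3,2)–2(4,1)= 1(3,3)–2(3,4)≠ 1(3,3)–1(4,4)= 2(3,4)–2(3,5)= 2(3,4)–1(4,4)≠ 2(3,4)–1(4,5)≠ 2(3,5)–2(3,6)= 2(3,5)–1(4,5)≠ 2(3,5)–2(4,6)= 2(3,5)–1(4,4)≠ 2(3,6)–1(3,7)≠ 2(3,6)–2(4,6)= 2(3,6)–2(4,7)= 2(3,6)–1(4,5)≠ 1(3,7)–2(4,7)≠ 1(3,7)–2(4,6)≠  → 10/19 unlike.
Row 4: 2(4,1)–1(5,1)≠ 2(4,1)–2(5,2)= 1(4,4)–1(4,5)= 1(4,4)–1(5,4)= 1(4,4)–1(5,5)= 1(4,5)–2(4,6)≠ 1(4,5)–1(5,5)= 1(4,5)–2(5,6)≠ 1(4,5)–1(5,4)= 2(4,6)–2(4,7)= 2(4,6)–2(5,6)= 2(4,6)–2(5,7)= 2(4,6)–1(5,5)≠ 2(4,7)–2(5,7)= 2(4,7)–2(5,6)=  → 4/15 unlike.
Row 5: 1(5,1)–2(5,2)≠ 1(5,1)–1(6,2)= 2(5,2)–1(6,2)≠ 2(5,2)–2(6,3)= 1(5,4)–1(5,5)= 1(5,4)–2(6,3)≠ 1(5,5)–2(5,6)≠ 1(5,5)–2(6,6)≠ 2(5,6)–2(5,7)= 2(5,6)–2(6,6)= 2(5,6)–1(6,7)≠ 2(5,7)–1(6,7)≠ 2(5,7)–2(6,6)=  → 7/13 unlike.
Row 6: 1(6,2)–2(6,3)≠ 2(6,6)–1(6,7)≠  → 2/2 unlike.
Total adjacent occupied pairs: 87; unlike-type pairs: 41.
41/87 is already in lowest terms.

41/87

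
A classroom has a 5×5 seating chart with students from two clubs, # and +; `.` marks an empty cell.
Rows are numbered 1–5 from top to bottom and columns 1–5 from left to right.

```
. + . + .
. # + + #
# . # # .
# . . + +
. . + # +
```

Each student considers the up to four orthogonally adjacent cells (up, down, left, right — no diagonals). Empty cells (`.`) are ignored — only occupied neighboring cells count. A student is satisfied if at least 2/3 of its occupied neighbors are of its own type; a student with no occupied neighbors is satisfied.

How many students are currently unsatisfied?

11

Row 1: (1,2)+ 0/1 not · (1,4)+ 1/1 satisfied
Row 2: (2,2)# 0/2 not · (2,3)+ 1/3 not · (2,4)+ 2/4 not · (2,5)# 0/1 not
Row 3: (3,1)# 1/1 satisfied · (3,3)# 1/2 not · (3,4)# 1/3 not
Row 4: (4,1)# 1/1 satisfied · (4,4)+ 1/3 not · (4,5)+ 2/2 satisfied
Row 5: (5,3)+ 0/1 not · (5,4)# 0/3 not · (5,5)+ 1/2 not
Unsatisfied: (1,2), (2,2), (2,3), (2,4), (2,5), (3,3), (3,4), (4,4), (5,3), (5,4), (5,5) — 11 in total.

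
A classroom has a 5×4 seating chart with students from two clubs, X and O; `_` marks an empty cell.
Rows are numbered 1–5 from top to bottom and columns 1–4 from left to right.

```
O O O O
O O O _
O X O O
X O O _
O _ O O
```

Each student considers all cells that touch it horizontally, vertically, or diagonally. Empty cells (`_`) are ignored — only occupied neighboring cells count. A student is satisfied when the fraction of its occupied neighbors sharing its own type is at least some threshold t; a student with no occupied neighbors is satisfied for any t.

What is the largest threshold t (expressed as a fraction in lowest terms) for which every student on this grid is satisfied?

(1,1)O 3/3
(1,2)O 5/5
(1,3)O 4/4
(1,4)O 2/2
(2,1)O 4/5
(2,2)O 7/8
(2,3)O 6/7
(3,1)O 3/5
(3,2)X 1/8
(3,3)O 5/6
(3,4)O 3/3
(4,1)X 1/4
(4,2)O 5/7
(4,3)O 5/6
(5,1)O 1/2
(5,3)O 3/3
(5,4)O 2/2
The smallest same-type fraction is 1/8 at (3,2), which reduces to 1/8. Any threshold above that leaves this student unsatisfied.

1/8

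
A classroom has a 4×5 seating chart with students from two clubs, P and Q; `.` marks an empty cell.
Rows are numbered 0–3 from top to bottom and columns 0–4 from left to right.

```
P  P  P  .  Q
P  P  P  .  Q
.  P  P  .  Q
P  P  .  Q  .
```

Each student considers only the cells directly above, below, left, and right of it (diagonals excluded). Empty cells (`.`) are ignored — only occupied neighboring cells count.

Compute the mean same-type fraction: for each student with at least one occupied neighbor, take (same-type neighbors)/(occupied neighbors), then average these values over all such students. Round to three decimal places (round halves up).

1.000

(0,0)P 2/2
(0,1)P 3/3
(0,2)P 2/2
(0,4)Q 1/1
(1,0)P 2/2
(1,1)P 4/4
(1,2)P 3/3
(1,4)Q 2/2
(2,1)P 3/3
(2,2)P 2/2
(2,4)Q 1/1
(3,0)P 1/1
(3,1)P 2/2
(3,3)Q — no occupied neighbors
Sum over 13 students: 2/2 + 3/3 + 2/2 + 1/1 + 2/2 + 4/4 + 3/3 + 2/2 + 3/3 + 2/2 + 1/1 + 1/1 + 2/2 = 13; mean = 13 ÷ 13 = 1 = 1.0 → 1.000.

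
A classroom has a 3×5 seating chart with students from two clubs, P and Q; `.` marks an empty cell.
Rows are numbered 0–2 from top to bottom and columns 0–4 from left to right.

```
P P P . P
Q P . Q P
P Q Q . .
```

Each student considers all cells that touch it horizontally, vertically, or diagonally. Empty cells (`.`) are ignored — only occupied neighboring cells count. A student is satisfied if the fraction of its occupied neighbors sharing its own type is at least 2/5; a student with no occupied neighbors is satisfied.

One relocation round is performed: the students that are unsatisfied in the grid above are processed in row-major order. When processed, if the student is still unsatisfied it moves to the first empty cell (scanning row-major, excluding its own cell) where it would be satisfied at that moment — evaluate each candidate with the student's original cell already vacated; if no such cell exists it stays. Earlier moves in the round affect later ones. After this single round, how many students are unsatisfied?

Initially unsatisfied (in order): (1,0), (1,3), (2,0).
  (1,0) → (1,2).
  (1,3): now satisfied by earlier moves; stays.
  (2,0): now satisfied by earlier moves; stays.
Resulting grid:
P P P . P
. P Q Q P
P Q Q . .
All satisfied now.

0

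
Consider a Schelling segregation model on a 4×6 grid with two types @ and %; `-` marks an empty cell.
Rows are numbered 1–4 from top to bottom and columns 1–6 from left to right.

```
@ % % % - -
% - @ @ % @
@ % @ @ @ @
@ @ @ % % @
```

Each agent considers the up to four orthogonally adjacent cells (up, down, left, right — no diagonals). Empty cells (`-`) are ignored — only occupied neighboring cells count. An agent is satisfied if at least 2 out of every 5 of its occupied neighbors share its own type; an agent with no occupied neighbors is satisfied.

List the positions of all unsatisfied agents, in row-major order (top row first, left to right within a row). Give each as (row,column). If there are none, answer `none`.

(1,1), (2,1), (2,5), (3,1), (3,2), (4,4), (4,5)

Row 1: (1,1)@ 0/2 ✗ · (1,2)% 1/2 ✓ · (1,3)% 2/3 ✓ · (1,4)% 1/2 ✓
Row 2: (2,1)% 0/2 ✗ · (2,3)@ 2/3 ✓ · (2,4)@ 2/4 ✓ · (2,5)% 0/3 ✗ · (2,6)@ 1/2 ✓
Row 3: (3,1)@ 1/3 ✗ · (3,2)% 0/3 ✗ · (3,3)@ 3/4 ✓ · (3,4)@ 3/4 ✓ · (3,5)@ 2/4 ✓ · (3,6)@ 3/3 ✓
Row 4: (4,1)@ 2/2 ✓ · (4,2)@ 2/3 ✓ · (4,3)@ 2/3 ✓ · (4,4)% 1/3 ✗ · (4,5)% 1/3 ✗ · (4,6)@ 1/2 ✓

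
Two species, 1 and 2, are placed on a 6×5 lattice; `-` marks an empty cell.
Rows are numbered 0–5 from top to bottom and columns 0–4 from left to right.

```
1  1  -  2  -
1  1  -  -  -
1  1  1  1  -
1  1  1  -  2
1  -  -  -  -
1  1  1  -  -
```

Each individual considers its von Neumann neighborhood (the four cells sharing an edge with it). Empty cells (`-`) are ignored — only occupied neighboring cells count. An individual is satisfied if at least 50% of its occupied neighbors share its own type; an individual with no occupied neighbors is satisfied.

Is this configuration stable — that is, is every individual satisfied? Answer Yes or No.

Row 0: (0,0)1 2/2 satisfied · (0,1)1 2/2 satisfied · (0,3)2 0/0 satisfied
Row 1: (1,0)1 3/3 satisfied · (1,1)1 3/3 satisfied
Row 2: (2,0)1 3/3 satisfied · (2,1)1 4/4 satisfied · (2,2)1 3/3 satisfied · (2,3)1 1/1 satisfied
Row 3: (3,0)1 3/3 satisfied · (3,1)1 3/3 satisfied · (3,2)1 2/2 satisfied · (3,4)2 0/0 satisfied
Row 4: (4,0)1 2/2 satisfied
Row 5: (5,0)1 2/2 satisfied · (5,1)1 2/2 satisfied · (5,2)1 1/1 satisfied
All meet the threshold, so the configuration is stable.

Yes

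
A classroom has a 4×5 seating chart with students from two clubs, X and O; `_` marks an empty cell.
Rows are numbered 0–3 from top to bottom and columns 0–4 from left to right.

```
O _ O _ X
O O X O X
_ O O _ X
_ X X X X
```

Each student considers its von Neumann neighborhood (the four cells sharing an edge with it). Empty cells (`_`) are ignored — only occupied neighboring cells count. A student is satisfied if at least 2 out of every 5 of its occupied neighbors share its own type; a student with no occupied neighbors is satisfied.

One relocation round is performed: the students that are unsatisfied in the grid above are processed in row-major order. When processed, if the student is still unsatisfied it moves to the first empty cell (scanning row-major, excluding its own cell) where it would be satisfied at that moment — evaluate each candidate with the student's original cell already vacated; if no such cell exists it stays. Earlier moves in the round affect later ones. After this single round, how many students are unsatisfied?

Initially unsatisfied (in order): (0,2), (1,2), (1,3), (2,2).
  (0,2) → (0,1).
  (1,2) → (0,3).
  (1,3) → (0,2).
  (2,2): now satisfied by earlier moves; stays.
Resulting grid:
O O O X X
O O _ _ X
_ O O _ X
_ X X X X
All satisfied now.

0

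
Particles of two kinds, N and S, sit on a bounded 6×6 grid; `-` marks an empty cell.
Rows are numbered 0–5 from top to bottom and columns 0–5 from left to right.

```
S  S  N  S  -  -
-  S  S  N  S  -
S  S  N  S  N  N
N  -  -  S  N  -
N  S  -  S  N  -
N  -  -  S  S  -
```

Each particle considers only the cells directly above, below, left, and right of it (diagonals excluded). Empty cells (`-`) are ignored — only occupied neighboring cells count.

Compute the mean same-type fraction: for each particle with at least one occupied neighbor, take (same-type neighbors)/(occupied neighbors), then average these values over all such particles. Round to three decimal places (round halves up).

0.493

(0,0)S 1/1
(0,1)S 2/3
(0,2)N 0/3
(0,3)S 0/2
(1,1)S 3/3
(1,2)S 1/4
(1,3)N 0/4
(1,4)S 0/2
(2,0)S 1/2
(2,1)S 2/3
(2,2)N 0/3
(2,3)S 1/4
(2,4)N 2/4
(2,5)N 1/1
(3,0)N 1/2
(3,3)S 2/3
(3,4)N 2/3
(4,0)N 2/3
(4,1)S 0/1
(4,3)S 2/3
(4,4)N 1/3
(5,0)N 1/1
(5,3)S 2/2
(5,4)S 1/2
Sum over 24 particles: 1/1 + 2/3 + 0/3 + 0/2 + 3/3 + 1/4 + 0/4 + 0/2 + 1/2 + 2/3 + 0/3 + 1/4 + 2/4 + 1/1 + 1/2 + 2/3 + 2/3 + 2/3 + 0/1 + 2/3 + 1/3 + 1/1 + 2/2 + 1/2 = 71/6; mean = 71/6 ÷ 24 = 71/144 = 0.493055… → 0.493.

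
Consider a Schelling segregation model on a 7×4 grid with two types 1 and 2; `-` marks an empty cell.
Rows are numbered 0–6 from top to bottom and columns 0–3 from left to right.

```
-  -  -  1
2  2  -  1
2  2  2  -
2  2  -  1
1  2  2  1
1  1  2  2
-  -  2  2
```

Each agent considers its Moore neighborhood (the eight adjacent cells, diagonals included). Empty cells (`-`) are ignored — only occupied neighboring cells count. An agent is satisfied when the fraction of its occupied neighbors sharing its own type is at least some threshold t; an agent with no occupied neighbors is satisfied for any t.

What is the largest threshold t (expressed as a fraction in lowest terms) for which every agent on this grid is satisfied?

1/4

Row 0: (0,3)1 1/1
Row 1: (1,0)2 3/3 · (1,1)2 4/4 · (1,3)1 1/2
Row 2: (2,0)2 5/5 · (2,1)2 6/6 · (2,2)2 3/5
Row 3: (3,0)2 4/5 · (3,1)2 6/7 · (3,3)1 1/3
Row 4: (4,0)1 2/5 · (4,1)2 4/7 · (4,2)2 4/7 · (4,3)1 1/4
Row 5: (5,0)1 2/3 · (5,1)1 2/6 · (5,2)2 5/7 · (5,3)2 4/5
Row 6: (6,2)2 3/4 · (6,3)2 3/3
The smallest same-type fraction is 1/4 at (4,3), which reduces to 1/4. Any threshold above that leaves this agent unsatisfied.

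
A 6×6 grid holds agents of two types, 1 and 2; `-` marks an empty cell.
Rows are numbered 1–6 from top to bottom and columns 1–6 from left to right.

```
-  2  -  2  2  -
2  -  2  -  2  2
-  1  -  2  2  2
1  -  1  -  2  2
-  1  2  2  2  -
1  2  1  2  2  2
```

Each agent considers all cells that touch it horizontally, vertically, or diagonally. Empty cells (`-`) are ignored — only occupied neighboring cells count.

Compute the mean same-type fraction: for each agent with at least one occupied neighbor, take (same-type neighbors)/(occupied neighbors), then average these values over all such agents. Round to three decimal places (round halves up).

Row 1: (1,2)2 2/2 · (1,4)2 3/3 · (1,5)2 3/3
Row 2: (2,1)2 1/2 · (2,3)2 3/4 · (2,5)2 6/6 · (2,6)2 4/4
Row 3: (3,2)1 2/4 · (3,4)2 4/5 · (3,5)2 6/6 · (3,6)2 5/5
Row 4: (4,1)1 2/2 · (4,3)1 2/5 · (4,5)2 6/6 · (4,6)2 4/4
Row 5: (5,2)1 4/6 · (5,3)2 3/6 · (5,4)2 5/7 · (5,5)2 6/6
Row 6: (6,1)1 1/2 · (6,2)2 1/4 · (6,3)1 1/5 · (6,4)2 4/5 · (6,5)2 4/4 · (6,6)2 2/2
Sum over 25 agents: 2/2 + 3/3 + 3/3 + 1/2 + 3/4 + 6/6 + 4/4 + 2/4 + 4/5 + 6/6 + 5/5 + 2/2 + 2/5 + 6/6 + 4/4 + 4/6 + 3/6 + 5/7 + 6/6 + 1/2 + 1/4 + 1/5 + 4/5 + 4/4 + 2/2 = 2056/105; mean = 2056/105 ÷ 25 = 2056/2625 = 0.783238… → 0.783.

0.783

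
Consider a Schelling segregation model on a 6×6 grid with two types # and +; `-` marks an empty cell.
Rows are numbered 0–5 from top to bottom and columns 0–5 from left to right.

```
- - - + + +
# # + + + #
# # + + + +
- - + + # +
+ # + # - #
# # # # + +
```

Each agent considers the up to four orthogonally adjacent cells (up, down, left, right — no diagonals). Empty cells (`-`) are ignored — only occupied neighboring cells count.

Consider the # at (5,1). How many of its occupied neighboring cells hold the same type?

Occupied neighbors of (5,1): (4,1)=#, (5,0)=#, (5,2)=#.
Same type (#): 3 of 3.

3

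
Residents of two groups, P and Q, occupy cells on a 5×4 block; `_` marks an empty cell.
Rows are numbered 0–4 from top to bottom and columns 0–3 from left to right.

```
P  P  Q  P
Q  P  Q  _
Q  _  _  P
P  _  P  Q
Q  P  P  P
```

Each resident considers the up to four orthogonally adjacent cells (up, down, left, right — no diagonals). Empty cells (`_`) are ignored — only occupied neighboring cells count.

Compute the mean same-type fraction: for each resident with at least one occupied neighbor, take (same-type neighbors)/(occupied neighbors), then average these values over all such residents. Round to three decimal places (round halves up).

0.354

Row 0: (0,0)P 1/2 · (0,1)P 2/3 · (0,2)Q 1/3 · (0,3)P 0/1
Row 1: (1,0)Q 1/3 · (1,1)P 1/3 · (1,2)Q 1/2
Row 2: (2,0)Q 1/2 · (2,3)P 0/1
Row 3: (3,0)P 0/2 · (3,2)P 1/2 · (3,3)Q 0/3
Row 4: (4,0)Q 0/2 · (4,1)P 1/2 · (4,2)P 3/3 · (4,3)P 1/2
Sum over 16 residents: 1/2 + 2/3 + 1/3 + 0/1 + 1/3 + 1/3 + 1/2 + 1/2 + 0/1 + 0/2 + 1/2 + 0/3 + 0/2 + 1/2 + 3/3 + 1/2 = 17/3; mean = 17/3 ÷ 16 = 17/48 = 0.354166… → 0.354.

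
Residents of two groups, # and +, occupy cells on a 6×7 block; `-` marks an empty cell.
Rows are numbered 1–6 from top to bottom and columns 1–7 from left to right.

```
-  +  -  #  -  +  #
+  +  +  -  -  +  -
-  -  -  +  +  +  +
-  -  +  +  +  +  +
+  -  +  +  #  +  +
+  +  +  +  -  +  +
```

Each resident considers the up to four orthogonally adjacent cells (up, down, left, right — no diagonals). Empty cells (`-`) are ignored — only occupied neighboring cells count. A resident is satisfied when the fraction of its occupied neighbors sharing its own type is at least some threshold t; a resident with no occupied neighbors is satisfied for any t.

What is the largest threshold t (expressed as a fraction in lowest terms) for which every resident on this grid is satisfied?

(1,2)+ 1/1
(1,4)# — no occupied neighbors
(1,6)+ 1/2
(1,7)# 0/1
(2,1)+ 1/1
(2,2)+ 3/3
(2,3)+ 1/1
(2,6)+ 2/2
(3,4)+ 2/2
(3,5)+ 3/3
(3,6)+ 4/4
(3,7)+ 2/2
(4,3)+ 2/2
(4,4)+ 4/4
(4,5)+ 3/4
(4,6)+ 4/4
(4,7)+ 3/3
(5,1)+ 1/1
(5,3)+ 3/3
(5,4)+ 3/4
(5,5)# 0/3
(5,6)+ 3/4
(5,7)+ 3/3
(6,1)+ 2/2
(6,2)+ 2/2
(6,3)+ 3/3
(6,4)+ 2/2
(6,6)+ 2/2
(6,7)+ 2/2
The smallest same-type fraction is 0/1 at (1,7), which reduces to 0/1. Any threshold above that leaves this resident unsatisfied.

0/1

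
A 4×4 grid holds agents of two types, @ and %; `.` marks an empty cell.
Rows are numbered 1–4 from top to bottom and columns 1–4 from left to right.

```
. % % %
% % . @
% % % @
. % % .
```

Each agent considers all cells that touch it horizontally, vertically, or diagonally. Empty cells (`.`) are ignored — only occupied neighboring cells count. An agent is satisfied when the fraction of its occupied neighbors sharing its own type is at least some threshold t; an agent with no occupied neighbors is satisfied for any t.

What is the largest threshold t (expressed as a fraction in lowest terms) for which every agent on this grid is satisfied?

1/4

(1,2)% 3/3
(1,3)% 3/4
(1,4)% 1/2
(2,1)% 4/4
(2,2)% 6/6
(2,4)@ 1/4
(3,1)% 4/4
(3,2)% 6/6
(3,3)% 4/6
(3,4)@ 1/3
(4,2)% 4/4
(4,3)% 3/4
The smallest same-type fraction is 1/4 at (2,4), which reduces to 1/4. Any threshold above that leaves this agent unsatisfied.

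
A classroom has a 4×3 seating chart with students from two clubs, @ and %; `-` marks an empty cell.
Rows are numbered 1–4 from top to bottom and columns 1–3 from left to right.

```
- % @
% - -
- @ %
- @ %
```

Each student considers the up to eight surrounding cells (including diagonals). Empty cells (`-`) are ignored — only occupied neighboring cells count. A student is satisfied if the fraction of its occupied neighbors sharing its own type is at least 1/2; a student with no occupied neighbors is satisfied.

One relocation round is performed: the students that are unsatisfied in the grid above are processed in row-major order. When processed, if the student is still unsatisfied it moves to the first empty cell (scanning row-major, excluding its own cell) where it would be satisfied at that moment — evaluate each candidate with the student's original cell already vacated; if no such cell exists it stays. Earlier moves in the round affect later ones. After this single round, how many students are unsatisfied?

Initially unsatisfied (in order): (1,3), (3,2), (3,3), (4,2), (4,3).
  (1,3) → (3,1).
  (3,2) → (4,1).
  (3,3): now satisfied by earlier moves; stays.
  (4,2): now satisfied by earlier moves; stays.
  (4,3): now satisfied by earlier moves; stays.
Resulting grid:
- % -
% - -
@ - %
@ @ %
All satisfied now.

0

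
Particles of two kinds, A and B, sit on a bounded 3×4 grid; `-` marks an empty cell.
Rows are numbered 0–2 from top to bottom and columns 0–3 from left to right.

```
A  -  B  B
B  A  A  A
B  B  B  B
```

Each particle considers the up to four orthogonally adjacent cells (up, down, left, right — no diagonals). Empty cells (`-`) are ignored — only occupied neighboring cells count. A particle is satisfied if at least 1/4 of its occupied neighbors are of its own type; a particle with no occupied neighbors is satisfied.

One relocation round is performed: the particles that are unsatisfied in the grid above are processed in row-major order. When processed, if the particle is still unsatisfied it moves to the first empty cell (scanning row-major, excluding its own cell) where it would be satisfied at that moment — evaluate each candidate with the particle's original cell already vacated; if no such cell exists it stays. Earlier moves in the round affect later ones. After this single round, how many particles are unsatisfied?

Initially unsatisfied (in order): (0,0).
  (0,0) → (0,1).
Resulting grid:
- A B B
B A A A
B B B B
All satisfied now.

0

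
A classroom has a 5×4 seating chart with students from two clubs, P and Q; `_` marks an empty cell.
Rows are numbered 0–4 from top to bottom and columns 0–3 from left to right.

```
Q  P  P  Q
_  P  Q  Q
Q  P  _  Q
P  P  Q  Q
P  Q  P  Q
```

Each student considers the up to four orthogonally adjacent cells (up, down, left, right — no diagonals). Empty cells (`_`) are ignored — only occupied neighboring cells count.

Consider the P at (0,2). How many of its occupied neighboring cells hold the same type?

Occupied neighbors of (0,2): (1,2)=Q, (0,1)=P, (0,3)=Q.
Same type (P): 1 of 3.

1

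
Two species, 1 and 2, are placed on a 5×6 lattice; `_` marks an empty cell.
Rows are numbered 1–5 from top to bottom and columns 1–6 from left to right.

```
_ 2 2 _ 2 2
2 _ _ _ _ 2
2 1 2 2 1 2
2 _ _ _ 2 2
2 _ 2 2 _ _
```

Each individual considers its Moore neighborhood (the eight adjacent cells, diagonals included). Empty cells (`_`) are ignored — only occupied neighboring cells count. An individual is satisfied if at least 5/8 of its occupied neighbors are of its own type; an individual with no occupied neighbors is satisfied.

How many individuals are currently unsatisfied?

3

(1,2)2 2/2 ✓
(1,3)2 1/1 ✓
(1,5)2 2/2 ✓
(1,6)2 2/2 ✓
(2,1)2 2/3 ✓
(2,6)2 3/4 ✓
(3,1)2 2/3 ✓
(3,2)1 0/4 ✗
(3,3)2 1/2 ✗
(3,4)2 2/3 ✓
(3,5)1 0/5 ✗
(3,6)2 3/4 ✓
(4,1)2 2/3 ✓
(4,5)2 4/5 ✓
(4,6)2 2/3 ✓
(5,1)2 1/1 ✓
(5,3)2 1/1 ✓
(5,4)2 2/2 ✓
Unsatisfied: (3,2), (3,3), (3,5) — 3 in total.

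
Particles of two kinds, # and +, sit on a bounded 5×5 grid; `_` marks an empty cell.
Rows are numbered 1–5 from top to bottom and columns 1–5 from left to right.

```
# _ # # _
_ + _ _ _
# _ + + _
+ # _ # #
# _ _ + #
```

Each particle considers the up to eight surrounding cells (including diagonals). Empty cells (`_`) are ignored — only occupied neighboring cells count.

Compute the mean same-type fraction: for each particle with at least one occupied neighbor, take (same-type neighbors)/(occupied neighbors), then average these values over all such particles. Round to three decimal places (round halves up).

0.392

(1,1)# 0/1
(1,3)# 1/2
(1,4)# 1/1
(2,2)+ 1/4
(3,1)# 1/3
(3,3)+ 2/4
(3,4)+ 1/3
(4,1)+ 0/3
(4,2)# 2/4
(4,4)# 2/5
(4,5)# 2/4
(5,1)# 1/2
(5,4)+ 0/3
(5,5)# 2/3
Sum over 14 particles: 0/1 + 1/2 + 1/1 + 1/4 + 1/3 + 2/4 + 1/3 + 0/3 + 2/4 + 2/5 + 2/4 + 1/2 + 0/3 + 2/3 = 329/60; mean = 329/60 ÷ 14 = 47/120 = 0.391666… → 0.392.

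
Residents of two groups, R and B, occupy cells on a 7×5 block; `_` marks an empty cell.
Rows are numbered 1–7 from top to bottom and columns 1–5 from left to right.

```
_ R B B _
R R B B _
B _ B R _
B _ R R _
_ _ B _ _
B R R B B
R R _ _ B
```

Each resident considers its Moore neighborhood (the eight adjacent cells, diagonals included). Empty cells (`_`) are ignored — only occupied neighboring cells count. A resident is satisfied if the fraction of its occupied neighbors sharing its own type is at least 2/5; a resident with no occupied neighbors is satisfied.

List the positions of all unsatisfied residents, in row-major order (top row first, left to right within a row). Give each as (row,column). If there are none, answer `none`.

(2,2), (3,1), (3,3), (5,3), (6,1)

Row 1: (1,2)R 2/4 satisfied · (1,3)B 3/5 satisfied · (1,4)B 3/3 satisfied
Row 2: (2,1)R 2/3 satisfied · (2,2)R 2/6 not · (2,3)B 4/7 satisfied · (2,4)B 4/5 satisfied
Row 3: (3,1)B 1/3 not · (3,3)B 2/6 not · (3,4)R 2/5 satisfied
Row 4: (4,1)B 1/1 satisfied · (4,3)R 2/4 satisfied · (4,4)R 2/4 satisfied
Row 5: (5,3)B 1/5 not
Row 6: (6,1)B 0/3 not · (6,2)R 3/5 satisfied · (6,3)R 2/4 satisfied · (6,4)B 3/4 satisfied · (6,5)B 2/2 satisfied
Row 7: (7,1)R 2/3 satisfied · (7,2)R 3/4 satisfied · (7,5)B 2/2 satisfied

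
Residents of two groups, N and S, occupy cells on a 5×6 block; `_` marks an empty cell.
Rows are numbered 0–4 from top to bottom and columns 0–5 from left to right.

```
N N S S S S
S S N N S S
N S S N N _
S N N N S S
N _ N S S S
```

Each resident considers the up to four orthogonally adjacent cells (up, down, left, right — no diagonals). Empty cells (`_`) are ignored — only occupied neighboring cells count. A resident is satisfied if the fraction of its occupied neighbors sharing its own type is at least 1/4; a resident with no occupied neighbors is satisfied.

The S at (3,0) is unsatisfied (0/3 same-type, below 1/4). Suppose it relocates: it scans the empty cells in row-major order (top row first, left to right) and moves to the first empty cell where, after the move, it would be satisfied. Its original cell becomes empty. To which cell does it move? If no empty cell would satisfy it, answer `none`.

(2,5)

Vacating (3,0). Empty cells in order:
  (2,5): 2/3 same-type → satisfied — stop here.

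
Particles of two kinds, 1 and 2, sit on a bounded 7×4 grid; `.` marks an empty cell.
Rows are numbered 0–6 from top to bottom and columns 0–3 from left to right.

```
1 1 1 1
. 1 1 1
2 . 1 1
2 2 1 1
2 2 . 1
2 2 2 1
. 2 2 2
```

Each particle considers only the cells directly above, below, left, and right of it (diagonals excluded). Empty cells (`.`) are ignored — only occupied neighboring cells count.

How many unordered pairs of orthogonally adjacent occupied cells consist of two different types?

Scan each occupied cell's neighbors to the right and below so each pair is counted once.
From row 0: 0 unlike of 6 pairs (running 0/6).
From row 1: 0 unlike of 4 pairs (running 0/10).
From row 2: 0 unlike of 4 pairs (running 0/14).
From row 3: 1 unlike of 6 pairs (running 1/20).
From row 4: 0 unlike of 4 pairs (running 1/24).
From row 5: 2 unlike of 6 pairs (running 3/30).
From row 6: 0 unlike of 2 pairs (running 3/32).
Total adjacent occupied pairs: 32; unlike-type pairs: 3.

3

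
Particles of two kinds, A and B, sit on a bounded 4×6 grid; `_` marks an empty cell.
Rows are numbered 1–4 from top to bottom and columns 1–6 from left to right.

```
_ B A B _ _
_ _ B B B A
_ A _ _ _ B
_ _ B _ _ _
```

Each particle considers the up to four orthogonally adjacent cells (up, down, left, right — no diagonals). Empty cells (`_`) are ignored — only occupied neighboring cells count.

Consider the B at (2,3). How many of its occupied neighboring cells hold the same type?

1

Occupied neighbors of (2,3): (1,3)=A, (2,4)=B.
Same type (B): 1 of 2.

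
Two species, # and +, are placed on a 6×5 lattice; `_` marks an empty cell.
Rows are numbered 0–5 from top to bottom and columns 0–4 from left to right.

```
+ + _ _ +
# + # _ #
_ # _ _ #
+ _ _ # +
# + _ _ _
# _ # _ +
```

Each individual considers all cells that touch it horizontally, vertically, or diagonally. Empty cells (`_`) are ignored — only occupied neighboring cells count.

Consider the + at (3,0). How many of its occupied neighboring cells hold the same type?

1

Occupied neighbors of (3,0): (2,1)=#, (4,0)=#, (4,1)=+.
Same type (+): 1 of 3.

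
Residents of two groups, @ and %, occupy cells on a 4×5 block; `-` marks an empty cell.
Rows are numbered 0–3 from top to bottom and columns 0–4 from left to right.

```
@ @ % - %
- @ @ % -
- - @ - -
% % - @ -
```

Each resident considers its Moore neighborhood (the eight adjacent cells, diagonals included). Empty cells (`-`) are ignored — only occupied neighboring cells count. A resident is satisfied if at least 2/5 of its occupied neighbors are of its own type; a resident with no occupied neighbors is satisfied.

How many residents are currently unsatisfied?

1

(0,0)@ 2/2 satisfied
(0,1)@ 3/4 satisfied
(0,2)% 1/4 not
(0,4)% 1/1 satisfied
(1,1)@ 4/5 satisfied
(1,2)@ 3/5 satisfied
(1,3)% 2/4 satisfied
(2,2)@ 3/5 satisfied
(3,0)% 1/1 satisfied
(3,1)% 1/2 satisfied
(3,3)@ 1/1 satisfied
Unsatisfied: (0,2) — 1 in total.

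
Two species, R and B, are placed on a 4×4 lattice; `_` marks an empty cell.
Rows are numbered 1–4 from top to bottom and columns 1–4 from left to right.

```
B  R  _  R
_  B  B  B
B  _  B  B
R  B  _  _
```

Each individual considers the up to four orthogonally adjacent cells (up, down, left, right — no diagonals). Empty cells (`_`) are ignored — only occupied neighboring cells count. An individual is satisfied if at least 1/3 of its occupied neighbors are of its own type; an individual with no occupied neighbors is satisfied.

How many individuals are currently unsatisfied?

6

Row 1: (1,1)B 0/1 not · (1,2)R 0/2 not · (1,4)R 0/1 not
Row 2: (2,2)B 1/2 satisfied · (2,3)B 3/3 satisfied · (2,4)B 2/3 satisfied
Row 3: (3,1)B 0/1 not · (3,3)B 2/2 satisfied · (3,4)B 2/2 satisfied
Row 4: (4,1)R 0/2 not · (4,2)B 0/1 not
Unsatisfied: (1,1), (1,2), (1,4), (3,1), (4,1), (4,2) — 6 in total.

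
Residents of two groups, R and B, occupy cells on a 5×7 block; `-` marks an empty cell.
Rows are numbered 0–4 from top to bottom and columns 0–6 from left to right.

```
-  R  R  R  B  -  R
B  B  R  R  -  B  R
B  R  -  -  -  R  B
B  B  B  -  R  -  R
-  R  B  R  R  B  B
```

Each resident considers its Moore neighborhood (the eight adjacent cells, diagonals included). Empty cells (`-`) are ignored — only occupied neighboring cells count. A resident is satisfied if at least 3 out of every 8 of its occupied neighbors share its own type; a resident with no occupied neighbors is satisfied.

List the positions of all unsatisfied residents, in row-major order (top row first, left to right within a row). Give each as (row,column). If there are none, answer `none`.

(0,1)R 2/4 ok
(0,2)R 4/5 ok
(0,3)R 3/4 ok
(0,4)B 1/3 unhappy
(0,6)R 1/2 ok
(1,0)B 2/4 ok
(1,1)B 2/6 unhappy
(1,2)R 5/6 ok
(1,3)R 3/4 ok
(1,5)B 2/5 ok
(1,6)R 2/4 ok
(2,0)B 4/5 ok
(2,1)R 1/7 unhappy
(2,5)R 3/5 ok
(2,6)B 1/4 unhappy
(3,0)B 2/4 ok
(3,1)B 4/6 ok
(3,2)B 2/5 ok
(3,4)R 3/4 ok
(3,6)R 1/4 unhappy
(4,1)R 0/4 unhappy
(4,2)B 2/4 ok
(4,3)R 2/4 ok
(4,4)R 2/3 ok
(4,5)B 1/4 unhappy
(4,6)B 1/2 ok

(0,4), (1,1), (2,1), (2,6), (3,6), (4,1), (4,5)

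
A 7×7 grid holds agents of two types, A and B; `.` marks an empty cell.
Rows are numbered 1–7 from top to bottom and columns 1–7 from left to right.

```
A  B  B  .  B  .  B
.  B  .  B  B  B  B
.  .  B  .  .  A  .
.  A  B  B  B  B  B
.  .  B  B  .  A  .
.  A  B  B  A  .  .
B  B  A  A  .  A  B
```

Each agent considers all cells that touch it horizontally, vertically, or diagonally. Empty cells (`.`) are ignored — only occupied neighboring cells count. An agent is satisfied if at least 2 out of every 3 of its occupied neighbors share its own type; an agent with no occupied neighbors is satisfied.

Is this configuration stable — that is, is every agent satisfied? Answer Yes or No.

No

Row 1: (1,1)A 0/2 ✗ · (1,2)B 2/3 ✓ · (1,3)B 3/3 ✓ · (1,5)B 3/3 ✓ · (1,7)B 2/2 ✓
Row 2: (2,2)B 3/4 ✓ · (2,4)B 4/4 ✓ · (2,5)B 3/4 ✓ · (2,6)B 4/5 ✓ · (2,7)B 2/3 ✓
Row 3: (3,3)B 4/5 ✓ · (3,6)A 0/6 ✗
Row 4: (4,2)A 0/3 ✗ · (4,3)B 4/5 ✓ · (4,4)B 5/5 ✓ · (4,5)B 3/5 ✗ · (4,6)B 2/4 ✗ · (4,7)B 1/3 ✗
Row 5: (5,3)B 5/7 ✓ · (5,4)B 6/7 ✓ · (5,6)A 1/4 ✗
Row 6: (6,2)A 1/5 ✗ · (6,3)B 4/7 ✗ · (6,4)B 3/6 ✗ · (6,5)A 3/5 ✗
Row 7: (7,1)B 1/2 ✗ · (7,2)B 2/4 ✗ · (7,3)A 2/5 ✗ · (7,4)A 2/4 ✗ · (7,6)A 1/2 ✗ · (7,7)B 0/1 ✗
For instance (1,1) has only 0/2 same-type neighbors, below 2/3.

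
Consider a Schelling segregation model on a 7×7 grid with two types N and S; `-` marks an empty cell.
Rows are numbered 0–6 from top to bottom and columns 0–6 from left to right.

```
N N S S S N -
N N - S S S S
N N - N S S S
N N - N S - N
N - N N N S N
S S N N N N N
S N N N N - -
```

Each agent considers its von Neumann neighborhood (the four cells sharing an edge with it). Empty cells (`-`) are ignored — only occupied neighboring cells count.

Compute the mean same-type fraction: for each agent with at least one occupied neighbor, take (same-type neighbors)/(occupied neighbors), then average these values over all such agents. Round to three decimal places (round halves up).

0.742

(0,0)N 2/2
(0,1)N 2/3
(0,2)S 1/2
(0,3)S 3/3
(0,4)S 2/3
(0,5)N 0/2
(1,0)N 3/3
(1,1)N 3/3
(1,3)S 2/3
(1,4)S 4/4
(1,5)S 3/4
(1,6)S 2/2
(2,0)N 3/3
(2,1)N 3/3
(2,3)N 1/3
(2,4)S 3/4
(2,5)S 3/3
(2,6)S 2/3
(3,0)N 3/3
(3,1)N 2/2
(3,3)N 2/3
(3,4)S 1/3
(3,6)N 1/2
(4,0)N 1/2
(4,2)N 2/2
(4,3)N 4/4
(4,4)N 2/4
(4,5)S 0/3
(4,6)N 2/3
(5,0)S 2/3
(5,1)S 1/3
(5,2)N 3/4
(5,3)N 4/4
(5,4)N 4/4
(5,5)N 2/3
(5,6)N 2/2
(6,0)S 1/2
(6,1)N 1/3
(6,2)N 3/3
(6,3)N 3/3
(6,4)N 2/2
Sum over 41 agents: 2/2 + 2/3 + 1/2 + 3/3 + 2/3 + 0/2 + 3/3 + 3/3 + 2/3 + 4/4 + 3/4 + 2/2 + 3/3 + 3/3 + 1/3 + 3/4 + 3/3 + 2/3 + 3/3 + 2/2 + 2/3 + 1/3 + 1/2 + 1/2 + 2/2 + 4/4 + 2/4 + 0/3 + 2/3 + 2/3 + 1/3 + 3/4 + 4/4 + 4/4 + 2/3 + 2/2 + 1/2 + 1/3 + 3/3 + 3/3 + 2/2 = 365/12; mean = 365/12 ÷ 41 = 365/492 = 0.741869… → 0.742.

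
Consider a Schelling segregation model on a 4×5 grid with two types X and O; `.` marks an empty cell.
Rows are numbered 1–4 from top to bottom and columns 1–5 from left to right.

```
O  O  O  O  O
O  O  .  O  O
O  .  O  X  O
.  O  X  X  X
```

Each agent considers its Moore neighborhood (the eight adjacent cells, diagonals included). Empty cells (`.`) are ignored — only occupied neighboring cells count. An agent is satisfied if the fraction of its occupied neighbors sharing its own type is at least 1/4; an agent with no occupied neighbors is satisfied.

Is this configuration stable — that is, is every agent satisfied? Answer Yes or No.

(1,1)O 3/3 ok
(1,2)O 4/4 ok
(1,3)O 4/4 ok
(1,4)O 4/4 ok
(1,5)O 3/3 ok
(2,1)O 4/4 ok
(2,2)O 6/6 ok
(2,4)O 6/7 ok
(2,5)O 4/5 ok
(3,1)O 3/3 ok
(3,3)O 3/6 ok
(3,4)X 3/7 ok
(3,5)O 2/5 ok
(4,2)O 2/3 ok
(4,3)X 2/4 ok
(4,4)X 3/5 ok
(4,5)X 2/3 ok
All meet the threshold, so the configuration is stable.

Yes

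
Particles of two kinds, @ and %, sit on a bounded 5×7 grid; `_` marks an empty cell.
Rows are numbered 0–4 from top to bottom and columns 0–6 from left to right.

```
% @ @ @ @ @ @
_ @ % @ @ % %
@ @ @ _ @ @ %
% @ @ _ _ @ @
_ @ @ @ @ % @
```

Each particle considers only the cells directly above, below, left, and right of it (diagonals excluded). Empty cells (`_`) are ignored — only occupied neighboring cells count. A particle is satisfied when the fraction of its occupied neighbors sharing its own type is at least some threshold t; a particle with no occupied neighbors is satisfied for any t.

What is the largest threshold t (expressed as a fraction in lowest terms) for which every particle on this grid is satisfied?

(0,0)% 0/1
(0,1)@ 2/3
(0,2)@ 2/3
(0,3)@ 3/3
(0,4)@ 3/3
(0,5)@ 2/3
(0,6)@ 1/2
(1,1)@ 2/3
(1,2)% 0/4
(1,3)@ 2/3
(1,4)@ 3/4
(1,5)% 1/4
(1,6)% 2/3
(2,0)@ 1/2
(2,1)@ 4/4
(2,2)@ 2/3
(2,4)@ 2/2
(2,5)@ 2/4
(2,6)% 1/3
(3,0)% 0/2
(3,1)@ 3/4
(3,2)@ 3/3
(3,5)@ 2/3
(3,6)@ 2/3
(4,1)@ 2/2
(4,2)@ 3/3
(4,3)@ 2/2
(4,4)@ 1/2
(4,5)% 0/3
(4,6)@ 1/2
The smallest same-type fraction is 0/1 at (0,0), which reduces to 0/1. Any threshold above that leaves this particle unsatisfied.

0/1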